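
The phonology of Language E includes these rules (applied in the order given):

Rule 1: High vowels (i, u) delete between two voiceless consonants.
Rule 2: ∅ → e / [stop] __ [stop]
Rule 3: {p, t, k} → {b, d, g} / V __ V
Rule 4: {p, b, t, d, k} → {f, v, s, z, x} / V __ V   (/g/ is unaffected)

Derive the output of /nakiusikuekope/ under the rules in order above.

nagiuskuegove

Rule 1 (high vowel syncope): /i/ is a high vowel flanked by voiceless consonants /s/ and /k/, so it deletes. /nakiusikuekope/ → nakiuskuekope.
Rule 2 (stop-cluster e-epenthesis): no segment meets the environment; /nakiuskuekope/ is unchanged.
Rule 3 (intervocalic voicing): /k/ is a voiceless stop between vowels /a/ and /i/, so it voices to [g]. /k/ is a voiceless stop between vowels /e/ and /o/, so it voices to [g]. /p/ is a voiceless stop between vowels /o/ and /e/, so it voices to [b]. /nakiuskuekope/ → nagiuskuegobe.
Rule 4 (intervocalic spirantization): /b/ is a stop between vowels /o/ and /e/, so it spirantizes to the fricative [v]. /nagiuskuegobe/ → nagiuskuegove.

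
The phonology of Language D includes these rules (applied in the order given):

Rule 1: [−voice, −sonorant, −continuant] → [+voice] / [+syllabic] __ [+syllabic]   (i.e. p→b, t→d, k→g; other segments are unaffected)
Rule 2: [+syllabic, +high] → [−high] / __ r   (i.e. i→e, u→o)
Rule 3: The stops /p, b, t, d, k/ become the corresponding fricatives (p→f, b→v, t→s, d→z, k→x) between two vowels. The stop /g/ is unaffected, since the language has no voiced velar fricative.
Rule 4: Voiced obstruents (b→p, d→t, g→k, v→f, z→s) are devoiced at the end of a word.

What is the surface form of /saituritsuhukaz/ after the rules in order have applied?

saizoritsuhugas

Rule 1 (intervocalic voicing): /t/ is a voiceless stop between vowels /i/ and /u/, so it voices to [d]. /k/ is a voiceless stop between vowels /u/ and /a/, so it voices to [g]. /saituritsuhukaz/ → saiduritsuhugaz.
Rule 2 (pre-rhotic lowering): /u/ is a high vowel immediately before /r/, so it lowers to [o]. /saiduritsuhugaz/ → saidoritsuhugaz.
Rule 3 (intervocalic spirantization): /d/ is a stop between vowels /i/ and /o/, so it spirantizes to the fricative [z]. /saidoritsuhugaz/ → saizoritsuhugaz.
Rule 4 (final devoicing): /z/ is a voiced obstruent in word-final position, so it devoices to [s]. /saizoritsuhugaz/ → saizoritsuhugas.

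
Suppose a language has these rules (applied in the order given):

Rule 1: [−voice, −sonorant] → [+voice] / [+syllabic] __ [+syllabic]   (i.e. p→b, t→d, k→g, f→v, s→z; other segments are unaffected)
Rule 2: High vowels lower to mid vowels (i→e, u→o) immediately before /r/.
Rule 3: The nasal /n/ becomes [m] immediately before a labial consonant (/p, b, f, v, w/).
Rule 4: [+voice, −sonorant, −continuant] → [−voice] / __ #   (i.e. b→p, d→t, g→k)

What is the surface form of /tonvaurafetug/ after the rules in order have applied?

Rule 1 (intervocalic voicing): /f/ is a voiceless obstruent between vowels /a/ and /e/, so it voices to [v]. /t/ is a voiceless obstruent between vowels /e/ and /u/, so it voices to [d]. /tonvaurafetug/ → tonvauravedug.
Rule 2 (pre-rhotic lowering): /u/ is a high vowel immediately before /r/, so it lowers to [o]. /tonvauravedug/ → tonvaoravedug.
Rule 3 (nasal place assimilation): /n/ precedes the labial consonant /v/, so it assimilates in place to [m]. /tonvaoravedug/ → tomvaoravedug.
Rule 4 (final devoicing): /g/ is a voiced stop in word-final position, so it devoices to [k]. /tomvaoravedug/ → tomvaoraveduk.

tomvaoraveduk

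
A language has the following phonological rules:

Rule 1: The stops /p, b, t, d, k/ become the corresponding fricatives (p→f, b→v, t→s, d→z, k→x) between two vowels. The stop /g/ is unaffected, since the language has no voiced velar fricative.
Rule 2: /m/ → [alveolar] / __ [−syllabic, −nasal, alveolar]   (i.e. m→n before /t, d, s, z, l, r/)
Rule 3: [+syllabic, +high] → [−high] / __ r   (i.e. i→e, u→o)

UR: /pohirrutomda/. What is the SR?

Rule 1 (intervocalic spirantization): /t/ is a stop between vowels /u/ and /o/, so it spirantizes to the fricative [s]. /pohirrutomda/ → pohirrusomda.
Rule 2 (nasal place assimilation): /m/ precedes the alveolar consonant /d/, so it assimilates in place to [n]. /pohirrusomda/ → pohirrusonda.
Rule 3 (pre-rhotic lowering): /i/ is a high vowel immediately before /r/, so it lowers to [e]. /pohirrusonda/ → poherrusonda.

poherrusonda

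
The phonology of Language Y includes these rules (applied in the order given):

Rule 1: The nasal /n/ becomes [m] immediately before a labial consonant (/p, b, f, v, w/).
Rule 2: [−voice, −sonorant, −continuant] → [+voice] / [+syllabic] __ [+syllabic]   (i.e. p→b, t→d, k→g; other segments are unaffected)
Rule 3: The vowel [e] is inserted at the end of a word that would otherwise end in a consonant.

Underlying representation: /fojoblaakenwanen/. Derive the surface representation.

Rule 1 (nasal place assimilation): /n/ precedes the labial consonant /w/, so it assimilates in place to [m]. /fojoblaakenwanen/ → fojoblaakemwanen.
Rule 2 (intervocalic voicing): /k/ is a voiceless stop between vowels /a/ and /e/, so it voices to [g]. /fojoblaakemwanen/ → fojoblaagemwanen.
Rule 3 (final e-epenthesis): the form ends in the consonant /n/, so [e] is inserted word-finally. /fojoblaagemwanen/ → fojoblaagemwanene.

fojoblaagemwanene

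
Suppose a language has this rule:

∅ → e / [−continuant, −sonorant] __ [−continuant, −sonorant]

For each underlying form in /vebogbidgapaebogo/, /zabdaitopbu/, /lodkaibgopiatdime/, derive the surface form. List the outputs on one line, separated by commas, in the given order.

vebogebidegapaebogo, zabedaitopebu, lodekaibegopiatedime

/vebogbidgapaebogo/: /g/ and /b/ form a stop–stop cluster, so [e] is inserted between them. /d/ and /g/ form a stop–stop cluster, so [e] is inserted between them. → [vebogebidegapaebogo].
/zabdaitopbu/: /b/ and /d/ form a stop–stop cluster, so [e] is inserted between them. /p/ and /b/ form a stop–stop cluster, so [e] is inserted between them. → [zabedaitopebu].
/lodkaibgopiatdime/: /d/ and /k/ form a stop–stop cluster, so [e] is inserted between them. /b/ and /g/ form a stop–stop cluster, so [e] is inserted between them. /t/ and /d/ form a stop–stop cluster, so [e] is inserted between them. → [lodekaibegopiatedime].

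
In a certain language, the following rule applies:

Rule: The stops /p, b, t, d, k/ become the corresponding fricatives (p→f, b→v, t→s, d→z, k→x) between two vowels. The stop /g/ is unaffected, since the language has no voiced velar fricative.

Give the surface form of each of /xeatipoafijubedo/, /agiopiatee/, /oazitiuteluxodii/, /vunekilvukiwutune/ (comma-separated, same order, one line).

xeasifoafijuvezo, agiofiasee, oazisiuseluxozii, vunexilvuxiwusune

/xeatipoafijubedo/: /t/ is a stop between vowels /a/ and /i/, so it spirantizes to the fricative [s]. /p/ is a stop between vowels /i/ and /o/, so it spirantizes to the fricative [f]. /b/ is a stop between vowels /u/ and /e/, so it spirantizes to the fricative [v]. /d/ is a stop between vowels /e/ and /o/, so it spirantizes to the fricative [z]. → [xeasifoafijuvezo].
/agiopiatee/: /p/ is a stop between vowels /o/ and /i/, so it spirantizes to the fricative [f]. /t/ is a stop between vowels /a/ and /e/, so it spirantizes to the fricative [s]. → [agiofiasee].
/oazitiuteluxodii/: /t/ is a stop between vowels /i/ and /i/, so it spirantizes to the fricative [s]. /t/ is a stop between vowels /u/ and /e/, so it spirantizes to the fricative [s]. /d/ is a stop between vowels /o/ and /i/, so it spirantizes to the fricative [z]. → [oazisiuseluxozii].
/vunekilvukiwutune/: /k/ is a stop between vowels /e/ and /i/, so it spirantizes to the fricative [x]. /k/ is a stop between vowels /u/ and /i/, so it spirantizes to the fricative [x]. /t/ is a stop between vowels /u/ and /u/, so it spirantizes to the fricative [s]. → [vunexilvuxiwusune].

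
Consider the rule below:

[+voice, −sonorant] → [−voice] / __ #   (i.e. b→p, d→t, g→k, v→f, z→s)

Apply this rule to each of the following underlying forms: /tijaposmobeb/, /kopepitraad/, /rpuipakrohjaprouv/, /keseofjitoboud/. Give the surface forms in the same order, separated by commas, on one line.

/tijaposmobeb/: /b/ is a voiced obstruent in word-final position, so it devoices to [p]. → [tijaposmobep].
/kopepitraad/: /d/ is a voiced obstruent in word-final position, so it devoices to [t]. → [kopepitraat].
/rpuipakrohjaprouv/: /v/ is a voiced obstruent in word-final position, so it devoices to [f]. → [rpuipakrohjaprouf].
/keseofjitoboud/: /d/ is a voiced obstruent in word-final position, so it devoices to [t]. → [keseofjitobout].

tijaposmobep, kopepitraat, rpuipakrohjaprouf, keseofjitobout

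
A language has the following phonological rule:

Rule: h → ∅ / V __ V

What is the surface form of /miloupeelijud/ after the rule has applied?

miloupeelijud

No segment of /miloupeelijud/ meets the structural description of the rule, so the form surfaces unchanged.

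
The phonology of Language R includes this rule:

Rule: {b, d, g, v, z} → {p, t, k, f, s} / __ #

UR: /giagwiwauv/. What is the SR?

giagwiwauf

Scanning /giagwiwauv/: /g/ at position 1 is not in the conditioning environment; /g/ at position 4 is not in the conditioning environment; /v/ is a voiced obstruent in word-final position, so it devoices to [f].
Result: [giagwiwauf].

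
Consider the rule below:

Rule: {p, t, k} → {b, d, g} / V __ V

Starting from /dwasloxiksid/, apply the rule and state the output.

dwasloxiksid

No segment of /dwasloxiksid/ meets the structural description of the rule, so the form surfaces unchanged.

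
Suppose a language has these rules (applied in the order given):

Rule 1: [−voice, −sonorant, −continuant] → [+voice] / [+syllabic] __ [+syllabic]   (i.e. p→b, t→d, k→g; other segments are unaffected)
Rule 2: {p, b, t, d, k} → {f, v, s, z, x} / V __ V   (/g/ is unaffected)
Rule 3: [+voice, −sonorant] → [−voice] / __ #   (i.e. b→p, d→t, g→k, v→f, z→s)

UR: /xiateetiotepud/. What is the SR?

xiazeeziozevut

Rule 1 (intervocalic voicing): /t/ is a voiceless stop between vowels /a/ and /e/, so it voices to [d]. /t/ is a voiceless stop between vowels /e/ and /i/, so it voices to [d]. /t/ is a voiceless stop between vowels /o/ and /e/, so it voices to [d]. /p/ is a voiceless stop between vowels /e/ and /u/, so it voices to [b]. /xiateetiotepud/ → xiadeediodebud.
Rule 2 (intervocalic spirantization): /d/ is a stop between vowels /a/ and /e/, so it spirantizes to the fricative [z]. /d/ is a stop between vowels /e/ and /i/, so it spirantizes to the fricative [z]. /d/ is a stop between vowels /o/ and /e/, so it spirantizes to the fricative [z]. /b/ is a stop between vowels /e/ and /u/, so it spirantizes to the fricative [v]. /xiadeediodebud/ → xiazeeziozevud.
Rule 3 (final devoicing): /d/ is a voiced obstruent in word-final position, so it devoices to [t]. /xiazeeziozevud/ → xiazeeziozevut.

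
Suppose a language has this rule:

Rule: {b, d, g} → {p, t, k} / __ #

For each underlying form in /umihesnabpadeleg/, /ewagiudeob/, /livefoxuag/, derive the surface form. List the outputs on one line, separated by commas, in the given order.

/umihesnabpadeleg/: /g/ is a voiced stop in word-final position, so it devoices to [k]. → [umihesnabpadelek].
/ewagiudeob/: /b/ is a voiced stop in word-final position, so it devoices to [p]. → [ewagiudeop].
/livefoxuag/: /g/ is a voiced stop in word-final position, so it devoices to [k]. → [livefoxuak].

umihesnabpadelek, ewagiudeop, livefoxuak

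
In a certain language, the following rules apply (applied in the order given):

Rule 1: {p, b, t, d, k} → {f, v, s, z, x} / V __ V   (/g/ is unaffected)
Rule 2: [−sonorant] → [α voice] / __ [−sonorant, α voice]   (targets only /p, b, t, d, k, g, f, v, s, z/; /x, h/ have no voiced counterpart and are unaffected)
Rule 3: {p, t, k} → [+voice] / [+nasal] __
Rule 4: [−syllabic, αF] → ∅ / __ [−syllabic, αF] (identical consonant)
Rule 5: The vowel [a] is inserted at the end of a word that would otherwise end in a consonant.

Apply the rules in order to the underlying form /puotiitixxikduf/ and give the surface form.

Rule 1 (intervocalic spirantization): /t/ is a stop between vowels /o/ and /i/, so it spirantizes to the fricative [s]. /t/ is a stop between vowels /i/ and /i/, so it spirantizes to the fricative [s]. /puotiitixxikduf/ → puosiisixxikduf.
Rule 2 (regressive voicing assimilation): /k/ precedes the voiced obstruent /d/, so it voices to [g] by assimilation. /puosiisixxikduf/ → puosiisixxigduf.
Rule 3 (post-nasal voicing): no segment meets the environment; /puosiisixxigduf/ is unchanged.
Rule 4 (degemination): /xx/ is a geminate; the first /x/ deletes. /puosiisixxigduf/ → puosiisixigduf.
Rule 5 (final a-epenthesis): the form ends in the consonant /f/, so [a] is inserted word-finally. /puosiisixigduf/ → puosiisixigdufa.

puosiisixigdufa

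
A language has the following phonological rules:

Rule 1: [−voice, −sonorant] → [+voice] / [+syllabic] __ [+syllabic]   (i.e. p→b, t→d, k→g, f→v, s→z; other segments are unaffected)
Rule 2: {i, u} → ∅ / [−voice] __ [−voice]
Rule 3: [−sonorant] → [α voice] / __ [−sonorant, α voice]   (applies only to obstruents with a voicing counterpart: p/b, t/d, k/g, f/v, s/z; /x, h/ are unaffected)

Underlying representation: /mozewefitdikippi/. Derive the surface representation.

mozeweviddigippi

Rule 1 (intervocalic voicing): /f/ is a voiceless obstruent between vowels /e/ and /i/, so it voices to [v]. /k/ is a voiceless obstruent between vowels /i/ and /i/, so it voices to [g]. /mozewefitdikippi/ → mozewevitdigippi.
Rule 2 (high vowel syncope): no segment meets the environment; /mozewevitdigippi/ is unchanged.
Rule 3 (regressive voicing assimilation): /t/ precedes the voiced obstruent /d/, so it voices to [d] by assimilation. /mozewevitdigippi/ → mozeweviddigippi.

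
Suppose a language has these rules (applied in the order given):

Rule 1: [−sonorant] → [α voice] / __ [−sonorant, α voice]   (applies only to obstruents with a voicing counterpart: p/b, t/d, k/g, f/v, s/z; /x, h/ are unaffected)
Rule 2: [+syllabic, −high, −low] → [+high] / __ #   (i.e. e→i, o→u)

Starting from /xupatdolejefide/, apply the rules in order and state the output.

xupaddolejefidi

Rule 1 (regressive voicing assimilation): /t/ precedes the voiced obstruent /d/, so it voices to [d] by assimilation. /xupatdolejefide/ → xupaddolejefide.
Rule 2 (final vowel raising): /e/ is a mid vowel in word-final position, so it raises to [i]. /xupaddolejefide/ → xupaddolejefidi.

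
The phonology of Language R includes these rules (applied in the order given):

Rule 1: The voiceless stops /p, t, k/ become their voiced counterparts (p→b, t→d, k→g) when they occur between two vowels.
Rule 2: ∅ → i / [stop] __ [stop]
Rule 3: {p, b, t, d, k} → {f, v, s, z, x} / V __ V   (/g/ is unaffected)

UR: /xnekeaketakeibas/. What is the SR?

Rule 1 (intervocalic voicing): /k/ is a voiceless stop between vowels /e/ and /e/, so it voices to [g]. /k/ is a voiceless stop between vowels /a/ and /e/, so it voices to [g]. /t/ is a voiceless stop between vowels /e/ and /a/, so it voices to [d]. /k/ is a voiceless stop between vowels /a/ and /e/, so it voices to [g]. /xnekeaketakeibas/ → xnegeagedageibas.
Rule 2 (stop-cluster i-epenthesis): no segment meets the environment; /xnegeagedageibas/ is unchanged.
Rule 3 (intervocalic spirantization): /d/ is a stop between vowels /e/ and /a/, so it spirantizes to the fricative [z]. /b/ is a stop between vowels /i/ and /a/, so it spirantizes to the fricative [v]. /xnegeagedageibas/ → xnegeagezageivas.

xnegeagezageivas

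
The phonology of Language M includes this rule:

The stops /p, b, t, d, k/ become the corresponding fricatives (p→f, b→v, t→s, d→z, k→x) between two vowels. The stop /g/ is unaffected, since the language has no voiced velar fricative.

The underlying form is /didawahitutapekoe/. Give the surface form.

dizawahisusafexoe

/d/ is a stop between vowels /i/ and /a/, so it spirantizes to the fricative [z].
/t/ is a stop between vowels /i/ and /u/, so it spirantizes to the fricative [s].
/t/ is a stop between vowels /u/ and /a/, so it spirantizes to the fricative [s].
/p/ is a stop between vowels /a/ and /e/, so it spirantizes to the fricative [f].
/k/ is a stop between vowels /e/ and /o/, so it spirantizes to the fricative [x].
The other instance of /d/ does not occur in the required environment and remains unchanged.
Surface form: [dizawahisusafexoe].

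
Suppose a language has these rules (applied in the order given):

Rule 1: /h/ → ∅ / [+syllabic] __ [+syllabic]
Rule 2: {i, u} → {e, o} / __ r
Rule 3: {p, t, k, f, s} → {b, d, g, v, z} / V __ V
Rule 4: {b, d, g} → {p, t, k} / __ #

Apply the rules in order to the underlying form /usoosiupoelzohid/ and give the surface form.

Rule 1 (intervocalic h-deletion): /h/ occurs between vowels /o/ and /i/, so it deletes. /usoosiupoelzohid/ → usoosiupoelzoid.
Rule 2 (pre-rhotic lowering): no segment meets the environment; /usoosiupoelzoid/ is unchanged.
Rule 3 (intervocalic voicing): /s/ is a voiceless obstruent between vowels /u/ and /o/, so it voices to [z]. /s/ is a voiceless obstruent between vowels /o/ and /i/, so it voices to [z]. /p/ is a voiceless obstruent between vowels /u/ and /o/, so it voices to [b]. /usoosiupoelzoid/ → uzooziuboelzoid.
Rule 4 (final devoicing): /d/ is a voiced stop in word-final position, so it devoices to [t]. /uzooziuboelzoid/ → uzooziuboelzoit.

uzooziuboelzoit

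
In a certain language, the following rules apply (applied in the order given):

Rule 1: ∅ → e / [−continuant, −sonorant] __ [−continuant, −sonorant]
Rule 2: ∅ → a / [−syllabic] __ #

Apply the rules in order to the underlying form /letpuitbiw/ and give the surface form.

letepuitebiwa

Rule 1 (stop-cluster e-epenthesis): /t/ and /p/ form a stop–stop cluster, so [e] is inserted between them. /t/ and /b/ form a stop–stop cluster, so [e] is inserted between them. /letpuitbiw/ → letepuitebiw.
Rule 2 (final a-epenthesis): the form ends in the consonant /w/, so [a] is inserted word-finally. /letepuitebiw/ → letepuitebiwa.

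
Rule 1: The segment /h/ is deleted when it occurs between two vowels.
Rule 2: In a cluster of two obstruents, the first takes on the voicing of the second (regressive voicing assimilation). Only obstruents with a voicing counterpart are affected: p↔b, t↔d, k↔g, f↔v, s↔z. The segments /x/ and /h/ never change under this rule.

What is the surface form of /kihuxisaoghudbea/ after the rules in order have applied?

kiuxisaokhudbea

Rule 1 (intervocalic h-deletion): /h/ occurs between vowels /i/ and /u/, so it deletes. /kihuxisaoghudbea/ → kiuxisaoghudbea.
Rule 2 (regressive voicing assimilation): /g/ precedes the voiceless obstruent /h/, so it devoices to [k] by assimilation. /kiuxisaoghudbea/ → kiuxisaokhudbea.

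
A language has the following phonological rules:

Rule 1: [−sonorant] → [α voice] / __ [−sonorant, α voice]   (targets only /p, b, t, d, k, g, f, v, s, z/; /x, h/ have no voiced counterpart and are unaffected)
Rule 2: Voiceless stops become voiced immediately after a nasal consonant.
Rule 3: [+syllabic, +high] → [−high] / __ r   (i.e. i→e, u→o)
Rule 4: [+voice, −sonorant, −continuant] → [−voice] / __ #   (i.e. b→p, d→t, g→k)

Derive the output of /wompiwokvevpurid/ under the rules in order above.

wombiwogvefporit

Rule 1 (regressive voicing assimilation): /k/ precedes the voiced obstruent /v/, so it voices to [g] by assimilation. /v/ precedes the voiceless obstruent /p/, so it devoices to [f] by assimilation. /wompiwokvevpurid/ → wompiwogvefpurid.
Rule 2 (post-nasal voicing): /p/ is a voiceless stop immediately after the nasal /m/, so it voices to [b]. /wompiwogvefpurid/ → wombiwogvefpurid.
Rule 3 (pre-rhotic lowering): /u/ is a high vowel immediately before /r/, so it lowers to [o]. /wombiwogvefpurid/ → wombiwogvefporid.
Rule 4 (final devoicing): /d/ is a voiced stop in word-final position, so it devoices to [t]. /wombiwogvefporid/ → wombiwogvefporit.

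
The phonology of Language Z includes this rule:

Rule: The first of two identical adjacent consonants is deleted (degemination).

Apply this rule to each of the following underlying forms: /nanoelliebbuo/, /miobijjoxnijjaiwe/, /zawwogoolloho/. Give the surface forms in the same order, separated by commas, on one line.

/nanoelliebbuo/: /ll/ is a geminate; the first /l/ deletes. /bb/ is a geminate; the first /b/ deletes. → [nanoeliebuo].
/miobijjoxnijjaiwe/: /jj/ is a geminate; the first /j/ deletes. /jj/ is a geminate; the first /j/ deletes. → [miobijoxnijaiwe].
/zawwogoolloho/: /ww/ is a geminate; the first /w/ deletes. /ll/ is a geminate; the first /l/ deletes. → [zawogooloho].

nanoeliebuo, miobijoxnijaiwe, zawogooloho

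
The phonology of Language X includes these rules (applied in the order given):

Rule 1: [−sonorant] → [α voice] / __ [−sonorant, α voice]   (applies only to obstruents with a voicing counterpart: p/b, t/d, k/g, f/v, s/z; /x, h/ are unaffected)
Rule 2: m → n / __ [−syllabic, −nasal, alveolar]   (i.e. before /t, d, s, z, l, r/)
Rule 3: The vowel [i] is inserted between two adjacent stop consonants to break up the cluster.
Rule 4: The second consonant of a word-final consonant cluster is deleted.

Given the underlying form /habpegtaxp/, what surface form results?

Rule 1 (regressive voicing assimilation): /b/ precedes the voiceless obstruent /p/, so it devoices to [p] by assimilation. /g/ precedes the voiceless obstruent /t/, so it devoices to [k] by assimilation. /habpegtaxp/ → happektaxp.
Rule 2 (nasal place assimilation): no segment meets the environment; /happektaxp/ is unchanged.
Rule 3 (stop-cluster i-epenthesis): /p/ and /p/ form a stop–stop cluster, so [i] is inserted between them. /k/ and /t/ form a stop–stop cluster, so [i] is inserted between them. /happektaxp/ → hapipekitaxp.
Rule 4 (final cluster simplification): /p/ is the second consonant of a word-final cluster /xp/, so it deletes. /hapipekitaxp/ → hapipekitax.

hapipekitax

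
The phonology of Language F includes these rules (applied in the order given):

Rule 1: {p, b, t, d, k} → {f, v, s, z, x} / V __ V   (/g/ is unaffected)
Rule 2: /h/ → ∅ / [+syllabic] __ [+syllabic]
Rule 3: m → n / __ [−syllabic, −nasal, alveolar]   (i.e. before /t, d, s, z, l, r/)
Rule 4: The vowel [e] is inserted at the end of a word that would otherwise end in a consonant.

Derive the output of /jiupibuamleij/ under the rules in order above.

Rule 1 (intervocalic spirantization): /p/ is a stop between vowels /u/ and /i/, so it spirantizes to the fricative [f]. /b/ is a stop between vowels /i/ and /u/, so it spirantizes to the fricative [v]. /jiupibuamleij/ → jiufivuamleij.
Rule 2 (intervocalic h-deletion): no segment meets the environment; /jiufivuamleij/ is unchanged.
Rule 3 (nasal place assimilation): /m/ precedes the alveolar consonant /l/, so it assimilates in place to [n]. /jiufivuamleij/ → jiufivuanleij.
Rule 4 (final e-epenthesis): the form ends in the consonant /j/, so [e] is inserted word-finally. /jiufivuanleij/ → jiufivuanleije.

jiufivuanleije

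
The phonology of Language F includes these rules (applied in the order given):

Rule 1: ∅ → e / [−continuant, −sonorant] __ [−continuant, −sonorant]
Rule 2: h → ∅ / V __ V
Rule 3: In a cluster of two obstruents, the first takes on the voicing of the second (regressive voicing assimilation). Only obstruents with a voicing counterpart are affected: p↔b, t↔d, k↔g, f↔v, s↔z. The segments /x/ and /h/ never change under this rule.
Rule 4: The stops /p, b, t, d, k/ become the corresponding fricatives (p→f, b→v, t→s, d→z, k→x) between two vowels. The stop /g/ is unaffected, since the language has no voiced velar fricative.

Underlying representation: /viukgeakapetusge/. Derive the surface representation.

Rule 1 (stop-cluster e-epenthesis): /k/ and /g/ form a stop–stop cluster, so [e] is inserted between them. /viukgeakapetusge/ → viukegeakapetusge.
Rule 2 (intervocalic h-deletion): no segment meets the environment; /viukegeakapetusge/ is unchanged.
Rule 3 (regressive voicing assimilation): /s/ precedes the voiced obstruent /g/, so it voices to [z] by assimilation. /viukegeakapetusge/ → viukegeakapetuzge.
Rule 4 (intervocalic spirantization): /k/ is a stop between vowels /u/ and /e/, so it spirantizes to the fricative [x]. /k/ is a stop between vowels /a/ and /a/, so it spirantizes to the fricative [x]. /p/ is a stop between vowels /a/ and /e/, so it spirantizes to the fricative [f]. /t/ is a stop between vowels /e/ and /u/, so it spirantizes to the fricative [s]. /viukegeakapetuzge/ → viuxegeaxafesuzge.

viuxegeaxafesuzge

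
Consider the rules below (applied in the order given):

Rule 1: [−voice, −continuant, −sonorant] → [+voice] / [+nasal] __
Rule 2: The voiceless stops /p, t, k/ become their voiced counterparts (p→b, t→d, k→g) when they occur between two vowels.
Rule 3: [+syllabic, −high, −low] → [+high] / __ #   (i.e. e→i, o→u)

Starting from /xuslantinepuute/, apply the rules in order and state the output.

xuslandinebuudi

Rule 1 (post-nasal voicing): /t/ is a voiceless stop immediately after the nasal /n/, so it voices to [d]. /xuslantinepuute/ → xuslandinepuute.
Rule 2 (intervocalic voicing): /p/ is a voiceless stop between vowels /e/ and /u/, so it voices to [b]. /t/ is a voiceless stop between vowels /u/ and /e/, so it voices to [d]. /xuslandinepuute/ → xuslandinebuude.
Rule 3 (final vowel raising): /e/ is a mid vowel in word-final position, so it raises to [i]. /xuslandinebuude/ → xuslandinebuudi.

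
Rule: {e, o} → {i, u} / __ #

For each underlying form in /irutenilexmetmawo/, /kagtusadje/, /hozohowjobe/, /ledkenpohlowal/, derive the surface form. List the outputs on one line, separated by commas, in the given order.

irutenilexmetmawu, kagtusadji, hozohowjobi, ledkenpohlowal

/irutenilexmetmawo/: /o/ is a mid vowel in word-final position, so it raises to [u]. → [irutenilexmetmawu].
/kagtusadje/: /e/ is a mid vowel in word-final position, so it raises to [i]. → [kagtusadji].
/hozohowjobe/: /e/ is a mid vowel in word-final position, so it raises to [i]. → [hozohowjobi].
/ledkenpohlowal/: the rule's environment is not met; surfaces unchanged as [ledkenpohlowal].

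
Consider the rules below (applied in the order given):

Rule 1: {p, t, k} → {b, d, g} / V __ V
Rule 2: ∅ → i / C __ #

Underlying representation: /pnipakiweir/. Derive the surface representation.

pnibagiweiri

Rule 1 (intervocalic voicing): /p/ is a voiceless stop between vowels /i/ and /a/, so it voices to [b]. /k/ is a voiceless stop between vowels /a/ and /i/, so it voices to [g]. /pnipakiweir/ → pnibagiweir.
Rule 2 (final i-epenthesis): the form ends in the consonant /r/, so [i] is inserted word-finally. /pnibagiweir/ → pnibagiweiri.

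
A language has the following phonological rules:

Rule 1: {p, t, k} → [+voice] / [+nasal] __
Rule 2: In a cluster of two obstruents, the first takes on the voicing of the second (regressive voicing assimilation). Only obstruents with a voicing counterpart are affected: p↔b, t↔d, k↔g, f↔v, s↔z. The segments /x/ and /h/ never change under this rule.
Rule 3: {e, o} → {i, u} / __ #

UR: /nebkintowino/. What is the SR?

Rule 1 (post-nasal voicing): /t/ is a voiceless stop immediately after the nasal /n/, so it voices to [d]. /nebkintowino/ → nebkindowino.
Rule 2 (regressive voicing assimilation): /b/ precedes the voiceless obstruent /k/, so it devoices to [p] by assimilation. /nebkindowino/ → nepkindowino.
Rule 3 (final vowel raising): /o/ is a mid vowel in word-final position, so it raises to [u]. /nepkindowino/ → nepkindowinu.

nepkindowinu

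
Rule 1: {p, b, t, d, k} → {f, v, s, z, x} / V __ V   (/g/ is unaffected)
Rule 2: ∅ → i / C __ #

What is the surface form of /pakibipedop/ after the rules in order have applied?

Rule 1 (intervocalic spirantization): /k/ is a stop between vowels /a/ and /i/, so it spirantizes to the fricative [x]. /b/ is a stop between vowels /i/ and /i/, so it spirantizes to the fricative [v]. /p/ is a stop between vowels /i/ and /e/, so it spirantizes to the fricative [f]. /d/ is a stop between vowels /e/ and /o/, so it spirantizes to the fricative [z]. /pakibipedop/ → paxivifezop.
Rule 2 (final i-epenthesis): the form ends in the consonant /p/, so [i] is inserted word-finally. /paxivifezop/ → paxivifezopi.

paxivifezopi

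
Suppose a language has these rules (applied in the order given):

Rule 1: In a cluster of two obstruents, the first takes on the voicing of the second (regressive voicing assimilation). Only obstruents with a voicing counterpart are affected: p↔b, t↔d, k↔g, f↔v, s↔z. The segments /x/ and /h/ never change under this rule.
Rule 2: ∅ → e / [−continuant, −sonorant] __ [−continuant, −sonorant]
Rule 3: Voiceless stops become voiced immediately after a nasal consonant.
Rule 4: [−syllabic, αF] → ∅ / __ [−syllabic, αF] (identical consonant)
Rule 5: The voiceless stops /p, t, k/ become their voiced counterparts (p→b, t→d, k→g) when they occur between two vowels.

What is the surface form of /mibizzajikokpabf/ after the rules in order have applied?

Rule 1 (regressive voicing assimilation): /b/ precedes the voiceless obstruent /f/, so it devoices to [p] by assimilation. /mibizzajikokpabf/ → mibizzajikokpapf.
Rule 2 (stop-cluster e-epenthesis): /k/ and /p/ form a stop–stop cluster, so [e] is inserted between them. /mibizzajikokpapf/ → mibizzajikokepapf.
Rule 3 (post-nasal voicing): no segment meets the environment; /mibizzajikokepapf/ is unchanged.
Rule 4 (degemination): /zz/ is a geminate; the first /z/ deletes. /mibizzajikokepapf/ → mibizajikokepapf.
Rule 5 (intervocalic voicing): /k/ is a voiceless stop between vowels /i/ and /o/, so it voices to [g]. /k/ is a voiceless stop between vowels /o/ and /e/, so it voices to [g]. /p/ is a voiceless stop between vowels /e/ and /a/, so it voices to [b]. /mibizajikokepapf/ → mibizajigogebapf.

mibizajigogebapf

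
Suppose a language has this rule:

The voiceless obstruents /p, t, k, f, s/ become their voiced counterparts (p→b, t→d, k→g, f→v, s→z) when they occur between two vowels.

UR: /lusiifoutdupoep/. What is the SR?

Scanning /lusiifoutdupoep/: /s/ is a voiceless obstruent between vowels /u/ and /i/, so it voices to [z]; /f/ is a voiceless obstruent between vowels /i/ and /o/, so it voices to [v]; /t/ at position 9 is not in the conditioning environment; /p/ is a voiceless obstruent between vowels /u/ and /o/, so it voices to [b]; /p/ at position 15 is not in the conditioning environment.
Result: [luziivoutduboep].

luziivoutduboep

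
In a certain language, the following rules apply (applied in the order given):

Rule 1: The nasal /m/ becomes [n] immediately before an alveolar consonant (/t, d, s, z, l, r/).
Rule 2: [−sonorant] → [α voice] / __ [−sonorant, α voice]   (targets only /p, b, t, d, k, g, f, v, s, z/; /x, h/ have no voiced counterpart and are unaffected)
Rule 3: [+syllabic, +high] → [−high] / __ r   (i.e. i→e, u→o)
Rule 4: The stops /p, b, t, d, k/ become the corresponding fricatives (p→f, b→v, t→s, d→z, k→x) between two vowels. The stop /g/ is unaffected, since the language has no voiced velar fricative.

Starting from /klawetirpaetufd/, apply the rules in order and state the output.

Rule 1 (nasal place assimilation): no segment meets the environment; /klawetirpaetufd/ is unchanged.
Rule 2 (regressive voicing assimilation): /f/ precedes the voiced obstruent /d/, so it voices to [v] by assimilation. /klawetirpaetufd/ → klawetirpaetuvd.
Rule 3 (pre-rhotic lowering): /i/ is a high vowel immediately before /r/, so it lowers to [e]. /klawetirpaetuvd/ → klaweterpaetuvd.
Rule 4 (intervocalic spirantization): /t/ is a stop between vowels /e/ and /e/, so it spirantizes to the fricative [s]. /t/ is a stop between vowels /e/ and /u/, so it spirantizes to the fricative [s]. /klaweterpaetuvd/ → klaweserpaesuvd.

klaweserpaesuvd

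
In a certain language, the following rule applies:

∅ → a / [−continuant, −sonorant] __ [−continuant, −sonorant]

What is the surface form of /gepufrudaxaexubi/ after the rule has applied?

No segment of /gepufrudaxaexubi/ meets the structural description of the rule, so the form surfaces unchanged.

gepufrudaxaexubi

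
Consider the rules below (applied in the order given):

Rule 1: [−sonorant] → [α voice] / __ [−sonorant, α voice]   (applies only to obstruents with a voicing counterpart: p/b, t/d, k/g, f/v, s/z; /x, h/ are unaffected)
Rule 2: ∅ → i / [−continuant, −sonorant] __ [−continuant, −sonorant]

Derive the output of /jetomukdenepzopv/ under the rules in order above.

Rule 1 (regressive voicing assimilation): /k/ precedes the voiced obstruent /d/, so it voices to [g] by assimilation. /p/ precedes the voiced obstruent /z/, so it voices to [b] by assimilation. /p/ precedes the voiced obstruent /v/, so it voices to [b] by assimilation. /jetomukdenepzopv/ → jetomugdenebzobv.
Rule 2 (stop-cluster i-epenthesis): /g/ and /d/ form a stop–stop cluster, so [i] is inserted between them. /jetomugdenebzobv/ → jetomugidenebzobv.

jetomugidenebzobv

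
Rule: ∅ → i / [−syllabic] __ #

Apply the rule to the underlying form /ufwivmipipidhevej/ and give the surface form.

ufwivmipipidheveji

the form ends in the consonant /j/, so [i] is inserted word-finally.
Surface form: [ufwivmipipidheveji].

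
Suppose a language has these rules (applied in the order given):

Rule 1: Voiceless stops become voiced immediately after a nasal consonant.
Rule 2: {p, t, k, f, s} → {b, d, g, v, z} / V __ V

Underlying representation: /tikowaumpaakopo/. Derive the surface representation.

tigowaumbaagobo

Rule 1 (post-nasal voicing): /p/ is a voiceless stop immediately after the nasal /m/, so it voices to [b]. /tikowaumpaakopo/ → tikowaumbaakopo.
Rule 2 (intervocalic voicing): /k/ is a voiceless obstruent between vowels /i/ and /o/, so it voices to [g]. /k/ is a voiceless obstruent between vowels /a/ and /o/, so it voices to [g]. /p/ is a voiceless obstruent between vowels /o/ and /o/, so it voices to [b]. /tikowaumbaakopo/ → tigowaumbaagobo.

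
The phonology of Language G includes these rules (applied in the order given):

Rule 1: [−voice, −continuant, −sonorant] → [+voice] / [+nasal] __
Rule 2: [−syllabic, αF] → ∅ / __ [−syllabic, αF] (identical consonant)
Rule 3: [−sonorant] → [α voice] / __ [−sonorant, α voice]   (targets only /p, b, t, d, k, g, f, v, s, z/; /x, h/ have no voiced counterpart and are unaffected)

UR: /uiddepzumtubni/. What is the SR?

uidebzumdubni

Rule 1 (post-nasal voicing): /t/ is a voiceless stop immediately after the nasal /m/, so it voices to [d]. /uiddepzumtubni/ → uiddepzumdubni.
Rule 2 (degemination): /dd/ is a geminate; the first /d/ deletes. /uiddepzumdubni/ → uidepzumdubni.
Rule 3 (regressive voicing assimilation): /p/ precedes the voiced obstruent /z/, so it voices to [b] by assimilation. /uidepzumdubni/ → uidebzumdubni.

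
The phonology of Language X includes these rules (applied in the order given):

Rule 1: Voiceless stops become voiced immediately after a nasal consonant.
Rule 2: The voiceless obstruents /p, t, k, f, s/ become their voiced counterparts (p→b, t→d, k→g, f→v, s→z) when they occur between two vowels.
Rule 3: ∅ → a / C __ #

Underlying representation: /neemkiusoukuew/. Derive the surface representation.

Rule 1 (post-nasal voicing): /k/ is a voiceless stop immediately after the nasal /m/, so it voices to [g]. /neemkiusoukuew/ → neemgiusoukuew.
Rule 2 (intervocalic voicing): /s/ is a voiceless obstruent between vowels /u/ and /o/, so it voices to [z]. /k/ is a voiceless obstruent between vowels /u/ and /u/, so it voices to [g]. /neemgiusoukuew/ → neemgiuzouguew.
Rule 3 (final a-epenthesis): the form ends in the consonant /w/, so [a] is inserted word-finally. /neemgiuzouguew/ → neemgiuzouguewa.

neemgiuzouguewa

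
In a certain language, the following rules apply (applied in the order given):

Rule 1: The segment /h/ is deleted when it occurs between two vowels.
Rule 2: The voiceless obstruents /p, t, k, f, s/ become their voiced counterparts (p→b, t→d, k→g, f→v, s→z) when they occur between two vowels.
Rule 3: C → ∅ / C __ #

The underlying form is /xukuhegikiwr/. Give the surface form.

Rule 1 (intervocalic h-deletion): /h/ occurs between vowels /u/ and /e/, so it deletes. /xukuhegikiwr/ → xukuegikiwr.
Rule 2 (intervocalic voicing): /k/ is a voiceless obstruent between vowels /u/ and /u/, so it voices to [g]. /k/ is a voiceless obstruent between vowels /i/ and /i/, so it voices to [g]. /xukuegikiwr/ → xuguegigiwr.
Rule 3 (final cluster simplification): /r/ is the second consonant of a word-final cluster /wr/, so it deletes. /xuguegigiwr/ → xuguegigiw.

xuguegigiw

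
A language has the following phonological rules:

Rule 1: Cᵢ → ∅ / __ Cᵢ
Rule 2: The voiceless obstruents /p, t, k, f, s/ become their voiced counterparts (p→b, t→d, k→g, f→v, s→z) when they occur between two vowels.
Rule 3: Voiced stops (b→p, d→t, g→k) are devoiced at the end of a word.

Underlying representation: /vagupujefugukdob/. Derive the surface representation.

Rule 1 (degemination): no segment meets the environment; /vagupujefugukdob/ is unchanged.
Rule 2 (intervocalic voicing): /p/ is a voiceless obstruent between vowels /u/ and /u/, so it voices to [b]. /f/ is a voiceless obstruent between vowels /e/ and /u/, so it voices to [v]. /vagupujefugukdob/ → vagubujevugukdob.
Rule 3 (final devoicing): /b/ is a voiced stop in word-final position, so it devoices to [p]. /vagubujevugukdob/ → vagubujevugukdop.

vagubujevugukdop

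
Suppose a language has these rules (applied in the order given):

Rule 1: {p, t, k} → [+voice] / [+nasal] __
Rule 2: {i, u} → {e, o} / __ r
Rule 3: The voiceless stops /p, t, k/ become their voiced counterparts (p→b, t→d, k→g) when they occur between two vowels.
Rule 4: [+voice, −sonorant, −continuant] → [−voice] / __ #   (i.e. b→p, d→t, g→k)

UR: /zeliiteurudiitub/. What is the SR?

Rule 1 (post-nasal voicing): no segment meets the environment; /zeliiteurudiitub/ is unchanged.
Rule 2 (pre-rhotic lowering): /u/ is a high vowel immediately before /r/, so it lowers to [o]. /zeliiteurudiitub/ → zeliiteorudiitub.
Rule 3 (intervocalic voicing): /t/ is a voiceless stop between vowels /i/ and /e/, so it voices to [d]. /t/ is a voiceless stop between vowels /i/ and /u/, so it voices to [d]. /zeliiteorudiitub/ → zeliideorudiidub.
Rule 4 (final devoicing): /b/ is a voiced stop in word-final position, so it devoices to [p]. /zeliideorudiidub/ → zeliideorudiidup.

zeliideorudiidup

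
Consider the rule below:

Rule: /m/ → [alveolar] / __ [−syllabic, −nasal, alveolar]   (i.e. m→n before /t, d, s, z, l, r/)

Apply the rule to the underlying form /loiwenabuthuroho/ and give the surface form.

No segment of /loiwenabuthuroho/ meets the structural description of the rule, so the form surfaces unchanged.

loiwenabuthuroho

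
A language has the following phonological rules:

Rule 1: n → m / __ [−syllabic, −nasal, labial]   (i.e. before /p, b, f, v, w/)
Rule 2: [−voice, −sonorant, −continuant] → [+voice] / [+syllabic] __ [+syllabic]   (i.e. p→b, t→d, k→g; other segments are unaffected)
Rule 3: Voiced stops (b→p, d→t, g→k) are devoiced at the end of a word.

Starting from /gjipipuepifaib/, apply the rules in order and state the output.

Rule 1 (nasal place assimilation): no segment meets the environment; /gjipipuepifaib/ is unchanged.
Rule 2 (intervocalic voicing): /p/ is a voiceless stop between vowels /i/ and /i/, so it voices to [b]. /p/ is a voiceless stop between vowels /i/ and /u/, so it voices to [b]. /p/ is a voiceless stop between vowels /e/ and /i/, so it voices to [b]. /gjipipuepifaib/ → gjibibuebifaib.
Rule 3 (final devoicing): /b/ is a voiced stop in word-final position, so it devoices to [p]. /gjibibuebifaib/ → gjibibuebifaip.

gjibibuebifaip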